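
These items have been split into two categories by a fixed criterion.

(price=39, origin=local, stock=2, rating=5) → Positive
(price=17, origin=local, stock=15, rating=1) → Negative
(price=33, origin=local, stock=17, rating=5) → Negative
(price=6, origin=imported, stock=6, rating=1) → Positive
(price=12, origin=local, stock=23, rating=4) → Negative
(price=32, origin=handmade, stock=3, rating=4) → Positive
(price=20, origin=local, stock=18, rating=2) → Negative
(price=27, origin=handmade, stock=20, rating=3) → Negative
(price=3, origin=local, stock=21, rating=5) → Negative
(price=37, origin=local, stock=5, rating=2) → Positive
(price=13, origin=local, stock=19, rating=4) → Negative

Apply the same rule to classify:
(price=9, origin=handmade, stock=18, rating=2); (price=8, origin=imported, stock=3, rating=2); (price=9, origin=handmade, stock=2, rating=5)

Negative, Positive, Positive

Every 'Positive' example satisfies: stock ≤ 6. None of the 'Negative' examples do.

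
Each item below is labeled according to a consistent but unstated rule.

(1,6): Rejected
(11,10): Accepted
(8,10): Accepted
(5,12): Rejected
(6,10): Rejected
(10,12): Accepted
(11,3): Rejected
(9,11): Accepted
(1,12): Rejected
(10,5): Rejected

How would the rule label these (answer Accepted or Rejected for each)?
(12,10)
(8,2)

The simplest hypothesis consistent with all the labels is: sum ≥ 18.
(12,10): 12+10 = 22, meets the rule → Accepted.
(8,2): 8+2 = 10, fails the rule → Rejected.

Accepted, Rejected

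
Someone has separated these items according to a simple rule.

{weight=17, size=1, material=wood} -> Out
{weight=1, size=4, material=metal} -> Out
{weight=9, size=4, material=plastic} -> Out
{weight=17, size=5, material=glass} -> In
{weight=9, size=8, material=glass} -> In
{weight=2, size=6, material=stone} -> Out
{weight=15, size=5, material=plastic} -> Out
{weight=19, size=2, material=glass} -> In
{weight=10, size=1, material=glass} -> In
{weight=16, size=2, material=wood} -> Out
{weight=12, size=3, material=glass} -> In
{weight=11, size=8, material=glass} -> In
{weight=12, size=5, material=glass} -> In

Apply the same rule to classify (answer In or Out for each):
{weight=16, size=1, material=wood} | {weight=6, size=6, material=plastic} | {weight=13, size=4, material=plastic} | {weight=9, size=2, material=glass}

Out, Out, Out, In

A rule that fits every label: material is glass — true of each 'In' example, false of each 'Out' one.
{weight=16, size=1, material=wood}: material is wood, fails this test → Out.
{weight=6, size=6, material=plastic}: material is plastic, fails this test → Out.
{weight=13, size=4, material=plastic}: material is plastic, fails this test → Out.
{weight=9, size=2, material=glass}: material is glass, satisfies this → In.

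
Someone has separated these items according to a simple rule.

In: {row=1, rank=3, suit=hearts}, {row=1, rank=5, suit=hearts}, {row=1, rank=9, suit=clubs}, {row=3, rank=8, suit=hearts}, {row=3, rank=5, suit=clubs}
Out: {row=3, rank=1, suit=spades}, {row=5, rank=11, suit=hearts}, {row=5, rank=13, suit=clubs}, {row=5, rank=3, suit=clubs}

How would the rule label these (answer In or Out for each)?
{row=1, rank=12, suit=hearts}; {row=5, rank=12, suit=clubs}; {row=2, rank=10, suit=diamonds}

Rule: row ≤ 3 AND rank ≥ 3. This holds for each 'In' example and fails for each 'Out' one.
{row=1, rank=12, suit=hearts} — row = 1, rank = 12, hence In. {row=5, rank=12, suit=clubs} — row = 5, rank = 12, hence Out. {row=2, rank=10, suit=diamonds} — row = 2, rank = 10, hence In.

In, Out, In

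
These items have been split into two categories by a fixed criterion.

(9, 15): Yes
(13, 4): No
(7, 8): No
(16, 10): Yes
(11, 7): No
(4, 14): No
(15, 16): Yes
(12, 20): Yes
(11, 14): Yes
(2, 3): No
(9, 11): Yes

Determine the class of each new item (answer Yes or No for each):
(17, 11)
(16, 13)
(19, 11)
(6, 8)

A rule that fits every label: sum ≥ 20 — true of each 'Yes' example, false of each 'No' one.

Yes, Yes, Yes, No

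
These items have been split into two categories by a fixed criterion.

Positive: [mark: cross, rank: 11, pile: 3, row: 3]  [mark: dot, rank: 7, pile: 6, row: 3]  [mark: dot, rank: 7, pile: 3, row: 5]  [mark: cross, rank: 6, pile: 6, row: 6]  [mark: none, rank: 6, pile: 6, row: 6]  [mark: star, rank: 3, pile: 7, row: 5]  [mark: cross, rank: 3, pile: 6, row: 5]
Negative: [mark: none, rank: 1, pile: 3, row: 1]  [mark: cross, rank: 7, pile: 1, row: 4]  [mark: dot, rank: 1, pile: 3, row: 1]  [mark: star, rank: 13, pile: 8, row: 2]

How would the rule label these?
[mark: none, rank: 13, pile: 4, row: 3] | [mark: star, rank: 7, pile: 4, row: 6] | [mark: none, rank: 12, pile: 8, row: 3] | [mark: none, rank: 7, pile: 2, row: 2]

Positive, Positive, Positive, Negative

Rule: pile ≥ 3 AND row ≥ 3. This holds for each 'Positive' example and fails for each 'Negative' one.
[mark: none, rank: 13, pile: 4, row: 3]: pile = 4, row = 3, passes → Positive.
[mark: star, rank: 7, pile: 4, row: 6]: pile = 4, row = 6, passes → Positive.
[mark: none, rank: 12, pile: 8, row: 3]: pile = 8, row = 3, passes → Positive.
[mark: none, rank: 7, pile: 2, row: 2]: pile = 2, row = 2, fails the rule → Negative.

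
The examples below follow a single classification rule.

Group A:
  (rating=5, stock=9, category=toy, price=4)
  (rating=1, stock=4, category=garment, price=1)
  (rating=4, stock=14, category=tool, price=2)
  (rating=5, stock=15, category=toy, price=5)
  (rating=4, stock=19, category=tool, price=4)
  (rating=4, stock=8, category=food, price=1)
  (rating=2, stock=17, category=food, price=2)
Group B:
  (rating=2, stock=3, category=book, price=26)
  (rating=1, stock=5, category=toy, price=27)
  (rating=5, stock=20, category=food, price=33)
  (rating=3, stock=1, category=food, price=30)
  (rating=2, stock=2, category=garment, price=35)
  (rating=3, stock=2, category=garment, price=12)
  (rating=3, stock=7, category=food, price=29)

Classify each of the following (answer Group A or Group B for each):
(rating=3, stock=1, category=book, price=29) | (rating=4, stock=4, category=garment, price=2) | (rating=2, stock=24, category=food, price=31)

One predicate separates the groups cleanly: price ≤ 5.
Group B: (rating=3, stock=1, category=book, price=29), since price = 29.
Group A: (rating=4, stock=4, category=garment, price=2), since price = 2.
Group B: (rating=2, stock=24, category=food, price=31), since price = 31.

Group B, Group A, Group B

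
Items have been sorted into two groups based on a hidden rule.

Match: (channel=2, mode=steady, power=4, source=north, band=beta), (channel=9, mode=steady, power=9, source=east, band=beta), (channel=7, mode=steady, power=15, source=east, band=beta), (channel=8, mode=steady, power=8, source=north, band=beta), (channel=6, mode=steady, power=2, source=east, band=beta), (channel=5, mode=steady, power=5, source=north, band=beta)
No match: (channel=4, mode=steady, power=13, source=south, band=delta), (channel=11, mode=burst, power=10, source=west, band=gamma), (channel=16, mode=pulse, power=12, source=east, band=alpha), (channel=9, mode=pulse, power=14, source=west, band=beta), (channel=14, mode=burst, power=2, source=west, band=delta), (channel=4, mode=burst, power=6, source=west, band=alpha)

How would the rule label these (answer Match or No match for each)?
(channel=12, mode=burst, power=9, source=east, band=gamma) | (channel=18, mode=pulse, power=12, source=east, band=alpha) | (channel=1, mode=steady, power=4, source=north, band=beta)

No match, No match, Match

One predicate separates the groups cleanly: mode is steady AND band is beta.
No match: (channel=12, mode=burst, power=9, source=east, band=gamma), since mode is burst, band is gamma.
No match: (channel=18, mode=pulse, power=12, source=east, band=alpha), since mode is pulse, band is alpha.
Match: (channel=1, mode=steady, power=4, source=north, band=beta), since mode is steady, band is beta.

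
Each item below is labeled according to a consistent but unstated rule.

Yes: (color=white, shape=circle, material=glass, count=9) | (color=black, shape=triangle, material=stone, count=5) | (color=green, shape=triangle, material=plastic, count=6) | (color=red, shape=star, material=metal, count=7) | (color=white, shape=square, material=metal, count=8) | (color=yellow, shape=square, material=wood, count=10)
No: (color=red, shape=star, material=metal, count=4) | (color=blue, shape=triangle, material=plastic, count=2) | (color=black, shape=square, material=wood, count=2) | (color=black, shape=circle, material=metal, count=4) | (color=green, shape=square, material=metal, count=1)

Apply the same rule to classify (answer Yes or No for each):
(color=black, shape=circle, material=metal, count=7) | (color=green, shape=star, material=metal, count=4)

The rule appears to be: count ≥ 5.
(color=black, shape=circle, material=metal, count=7): count = 7, has this property → Yes.
(color=green, shape=star, material=metal, count=4): count = 4, lacks this property → No.

Yes, No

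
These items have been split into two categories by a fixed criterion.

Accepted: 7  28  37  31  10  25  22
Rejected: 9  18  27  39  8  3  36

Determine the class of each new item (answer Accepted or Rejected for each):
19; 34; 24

Accepted, Accepted, Rejected

Comparing the two groups points to one rule — ≡ 1 (mod 3).
Accepted: 19, since 19 mod 3 = 1. Accepted: 34, since 34 mod 3 = 1. Rejected: 24, since 24 mod 3 = 0.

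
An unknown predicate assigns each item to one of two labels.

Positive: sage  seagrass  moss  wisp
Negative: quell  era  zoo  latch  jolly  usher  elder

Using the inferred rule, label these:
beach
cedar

The distinguishing property — even length — holds for all the 'Positive' cases and none of the 'Negative' cases.

Negative, Negative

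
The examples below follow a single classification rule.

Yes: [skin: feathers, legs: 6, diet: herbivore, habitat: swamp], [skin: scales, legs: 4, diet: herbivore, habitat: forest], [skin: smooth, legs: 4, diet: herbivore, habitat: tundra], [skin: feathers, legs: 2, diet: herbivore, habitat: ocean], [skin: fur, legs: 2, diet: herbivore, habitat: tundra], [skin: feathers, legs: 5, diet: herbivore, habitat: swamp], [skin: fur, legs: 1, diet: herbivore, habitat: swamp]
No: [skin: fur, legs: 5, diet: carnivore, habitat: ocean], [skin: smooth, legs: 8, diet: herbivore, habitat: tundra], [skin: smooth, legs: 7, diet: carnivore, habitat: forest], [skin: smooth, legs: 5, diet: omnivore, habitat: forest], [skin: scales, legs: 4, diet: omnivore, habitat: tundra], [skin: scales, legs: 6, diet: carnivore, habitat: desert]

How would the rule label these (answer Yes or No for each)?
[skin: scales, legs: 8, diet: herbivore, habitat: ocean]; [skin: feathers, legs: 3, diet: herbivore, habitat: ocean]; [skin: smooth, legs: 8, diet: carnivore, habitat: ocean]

No, Yes, No

The common property of the 'Yes' items is: diet is herbivore AND legs ≤ 6. No 'No' item has it.
[skin: scales, legs: 8, diet: herbivore, habitat: ocean] — diet is herbivore, legs = 8, hence No.
[skin: feathers, legs: 3, diet: herbivore, habitat: ocean] — diet is herbivore, legs = 3, hence Yes.
[skin: smooth, legs: 8, diet: carnivore, habitat: ocean] — diet is carnivore, legs = 8, hence No.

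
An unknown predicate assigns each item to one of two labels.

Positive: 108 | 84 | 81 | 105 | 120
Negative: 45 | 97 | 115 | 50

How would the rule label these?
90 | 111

Positive, Positive

The distinguishing property — multiple of 3 AND at least 50 — holds for all the 'Positive' cases and none of the 'Negative' cases.
90 — 90 = 3·30, 90 ≥ 50, hence Positive.
111 — 111 = 3·37, 111 ≥ 50, hence Positive.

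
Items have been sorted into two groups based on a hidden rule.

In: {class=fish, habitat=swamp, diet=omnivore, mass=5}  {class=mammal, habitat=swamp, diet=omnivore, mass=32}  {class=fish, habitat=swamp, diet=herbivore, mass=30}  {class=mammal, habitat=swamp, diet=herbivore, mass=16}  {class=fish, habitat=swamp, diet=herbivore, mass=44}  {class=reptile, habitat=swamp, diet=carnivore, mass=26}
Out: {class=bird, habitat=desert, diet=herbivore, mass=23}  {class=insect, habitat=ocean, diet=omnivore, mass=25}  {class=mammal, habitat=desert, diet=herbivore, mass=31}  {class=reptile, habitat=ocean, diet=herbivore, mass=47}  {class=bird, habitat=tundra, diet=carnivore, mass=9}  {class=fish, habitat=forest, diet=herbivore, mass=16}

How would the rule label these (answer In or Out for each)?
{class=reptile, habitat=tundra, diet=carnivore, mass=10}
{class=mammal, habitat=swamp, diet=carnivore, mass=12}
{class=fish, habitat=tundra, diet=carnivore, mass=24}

Looking at the examples, the only property every 'In' case has and every 'Out' case lacks is: habitat is swamp.
{class=reptile, habitat=tundra, diet=carnivore, mass=10} → habitat is tundra → Out.
{class=mammal, habitat=swamp, diet=carnivore, mass=12} → habitat is swamp → In.
{class=fish, habitat=tundra, diet=carnivore, mass=24} → habitat is tundra → Out.

Out, In, Out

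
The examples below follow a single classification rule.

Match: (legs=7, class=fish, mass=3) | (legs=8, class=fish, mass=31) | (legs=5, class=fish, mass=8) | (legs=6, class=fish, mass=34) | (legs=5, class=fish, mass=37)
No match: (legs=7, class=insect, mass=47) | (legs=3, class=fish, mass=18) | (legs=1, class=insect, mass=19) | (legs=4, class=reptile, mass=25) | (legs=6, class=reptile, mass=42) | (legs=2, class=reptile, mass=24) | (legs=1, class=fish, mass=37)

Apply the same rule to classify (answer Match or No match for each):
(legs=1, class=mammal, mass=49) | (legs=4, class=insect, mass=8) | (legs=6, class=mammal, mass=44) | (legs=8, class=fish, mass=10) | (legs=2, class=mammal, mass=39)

No match, No match, No match, Match, No match

The common property of the 'Match' items is: class is fish AND legs ≥ 4. No 'No match' item has it.
No match: (legs=1, class=mammal, mass=49), since class is mammal, legs = 1.
No match: (legs=4, class=insect, mass=8), since class is insect, legs = 4.
No match: (legs=6, class=mammal, mass=44), since class is mammal, legs = 6.
Match: (legs=8, class=fish, mass=10), since class is fish, legs = 8.
No match: (legs=2, class=mammal, mass=39), since class is mammal, legs = 2.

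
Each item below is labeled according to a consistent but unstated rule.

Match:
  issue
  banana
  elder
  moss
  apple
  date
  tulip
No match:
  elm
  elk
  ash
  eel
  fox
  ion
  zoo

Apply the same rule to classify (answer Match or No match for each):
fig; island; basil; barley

Rule: length ≥ 4. This holds for each 'Match' example and fails for each 'No match' one.
No match: fig, since length 3.
Match: island, since length 6.
Match: basil, since length 5.
Match: barley, since length 6.

No match, Match, Match, Match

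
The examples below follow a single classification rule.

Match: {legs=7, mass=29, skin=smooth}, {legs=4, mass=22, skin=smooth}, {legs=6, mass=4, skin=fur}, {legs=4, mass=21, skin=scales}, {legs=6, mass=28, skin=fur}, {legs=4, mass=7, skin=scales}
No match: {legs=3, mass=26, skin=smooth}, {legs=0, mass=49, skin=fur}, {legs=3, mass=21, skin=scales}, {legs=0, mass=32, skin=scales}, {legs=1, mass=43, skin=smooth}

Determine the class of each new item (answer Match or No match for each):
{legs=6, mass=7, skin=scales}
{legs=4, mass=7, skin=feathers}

'Match' ⟺ legs ≥ 4.

Match, Match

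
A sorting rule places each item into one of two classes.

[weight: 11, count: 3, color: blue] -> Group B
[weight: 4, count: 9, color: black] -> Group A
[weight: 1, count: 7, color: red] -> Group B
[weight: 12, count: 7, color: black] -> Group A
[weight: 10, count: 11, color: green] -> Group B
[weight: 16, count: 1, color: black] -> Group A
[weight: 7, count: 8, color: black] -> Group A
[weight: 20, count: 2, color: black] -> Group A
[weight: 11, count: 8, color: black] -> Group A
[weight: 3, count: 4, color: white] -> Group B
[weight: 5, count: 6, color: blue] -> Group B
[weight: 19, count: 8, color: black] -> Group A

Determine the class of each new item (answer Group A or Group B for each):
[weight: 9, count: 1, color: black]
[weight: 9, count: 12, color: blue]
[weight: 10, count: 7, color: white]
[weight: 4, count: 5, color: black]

Comparing the two groups points to one rule — color is black.
[weight: 9, count: 1, color: black] — color is black, hence Group A. [weight: 9, count: 12, color: blue] — color is blue, hence Group B. [weight: 10, count: 7, color: white] — color is white, hence Group B. [weight: 4, count: 5, color: black] — color is black, hence Group A.

Group A, Group B, Group B, Group A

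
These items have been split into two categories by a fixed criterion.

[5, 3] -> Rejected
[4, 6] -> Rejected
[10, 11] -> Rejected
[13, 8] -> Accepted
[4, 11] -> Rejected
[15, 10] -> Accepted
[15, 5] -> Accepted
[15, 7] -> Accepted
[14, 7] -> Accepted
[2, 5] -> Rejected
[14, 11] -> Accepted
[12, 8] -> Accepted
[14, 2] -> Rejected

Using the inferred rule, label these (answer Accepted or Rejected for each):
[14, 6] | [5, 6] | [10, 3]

Accepted, Rejected, Rejected

The common property of the 'Accepted' items is: first > second AND sum ≥ 20. No 'Rejected' item has it.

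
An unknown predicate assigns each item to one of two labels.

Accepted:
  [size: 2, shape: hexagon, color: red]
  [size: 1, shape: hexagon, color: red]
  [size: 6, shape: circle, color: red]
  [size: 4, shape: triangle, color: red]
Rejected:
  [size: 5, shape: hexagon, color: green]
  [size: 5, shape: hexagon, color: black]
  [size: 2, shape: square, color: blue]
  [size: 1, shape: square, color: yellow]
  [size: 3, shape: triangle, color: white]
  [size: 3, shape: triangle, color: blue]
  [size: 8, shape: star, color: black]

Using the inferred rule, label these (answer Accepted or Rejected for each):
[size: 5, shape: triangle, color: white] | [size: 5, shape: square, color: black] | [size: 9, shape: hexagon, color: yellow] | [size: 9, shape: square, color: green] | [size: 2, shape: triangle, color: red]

The pattern is that an item is 'Accepted' exactly when: color is red.
[size: 5, shape: triangle, color: white]: color is white, lacks this property → Rejected. [size: 5, shape: square, color: black]: color is black, lacks this property → Rejected. [size: 9, shape: hexagon, color: yellow]: color is yellow, lacks this property → Rejected. [size: 9, shape: square, color: green]: color is green, lacks this property → Rejected. [size: 2, shape: triangle, color: red]: color is red, checks out → Accepted.

Rejected, Rejected, Rejected, Rejected, Accepted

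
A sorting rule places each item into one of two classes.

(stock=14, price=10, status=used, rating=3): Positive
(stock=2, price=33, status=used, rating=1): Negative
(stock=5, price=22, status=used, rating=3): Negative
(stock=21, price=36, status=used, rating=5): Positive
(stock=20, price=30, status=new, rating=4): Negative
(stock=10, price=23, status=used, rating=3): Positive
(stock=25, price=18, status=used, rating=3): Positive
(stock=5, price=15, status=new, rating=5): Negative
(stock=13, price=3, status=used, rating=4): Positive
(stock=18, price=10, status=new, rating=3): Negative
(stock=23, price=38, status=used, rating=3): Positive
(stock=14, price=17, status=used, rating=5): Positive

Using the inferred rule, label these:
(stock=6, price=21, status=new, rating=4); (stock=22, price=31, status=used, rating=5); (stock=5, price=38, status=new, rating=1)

Negative, Positive, Negative

The pattern is that an item is 'Positive' exactly when: status is used AND stock ≥ 10.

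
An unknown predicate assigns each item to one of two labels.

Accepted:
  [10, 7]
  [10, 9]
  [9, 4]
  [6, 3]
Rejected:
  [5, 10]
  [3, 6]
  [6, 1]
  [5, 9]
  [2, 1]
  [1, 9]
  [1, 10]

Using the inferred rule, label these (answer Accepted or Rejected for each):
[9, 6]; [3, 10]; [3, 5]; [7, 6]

One predicate separates the groups cleanly: first > second AND sum ≥ 9.
[9, 6] — 9 > 6, 9+6 = 15, hence Accepted. [3, 10] — 3 < 10, 3+10 = 13, hence Rejected. [3, 5] — 3 < 5, 3+5 = 8, hence Rejected. [7, 6] — 7 > 6, 7+6 = 13, hence Accepted.

Accepted, Rejected, Rejected, Accepted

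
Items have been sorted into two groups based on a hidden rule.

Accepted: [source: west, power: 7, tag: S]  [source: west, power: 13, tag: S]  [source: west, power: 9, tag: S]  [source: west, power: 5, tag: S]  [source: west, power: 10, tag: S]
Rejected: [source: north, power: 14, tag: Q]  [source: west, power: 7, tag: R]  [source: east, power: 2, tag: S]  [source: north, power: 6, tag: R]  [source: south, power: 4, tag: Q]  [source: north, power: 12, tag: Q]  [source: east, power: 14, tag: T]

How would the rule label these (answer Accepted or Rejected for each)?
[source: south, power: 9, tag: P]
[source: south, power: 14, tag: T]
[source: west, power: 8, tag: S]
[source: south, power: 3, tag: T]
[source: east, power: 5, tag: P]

The distinguishing property — source is west AND tag is S — holds for all the 'Accepted' cases and none of the 'Rejected' cases.
[source: south, power: 9, tag: P]: source is south, tag is P — fails this test, so Rejected.
[source: south, power: 14, tag: T]: source is south, tag is T — fails this test, so Rejected.
[source: west, power: 8, tag: S]: source is west, tag is S — qualifies, so Accepted.
[source: south, power: 3, tag: T]: source is south, tag is T — fails this test, so Rejected.
[source: east, power: 5, tag: P]: source is east, tag is P — fails this test, so Rejected.

Rejected, Rejected, Accepted, Rejected, Rejected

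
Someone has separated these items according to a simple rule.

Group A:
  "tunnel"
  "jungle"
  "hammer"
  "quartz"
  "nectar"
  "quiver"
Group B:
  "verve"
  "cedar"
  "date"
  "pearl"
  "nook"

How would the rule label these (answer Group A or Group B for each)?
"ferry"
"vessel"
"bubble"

Group B, Group A, Group A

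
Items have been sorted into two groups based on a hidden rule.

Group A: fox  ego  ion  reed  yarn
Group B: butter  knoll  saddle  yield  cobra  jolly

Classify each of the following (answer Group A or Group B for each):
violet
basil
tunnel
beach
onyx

Group B, Group B, Group B, Group B, Group A

'Group A' ⟺ length ≤ 4.
violet: length 6 — does not satisfy this, so Group B. basil: length 5 — does not satisfy this, so Group B. tunnel: length 6 — does not satisfy this, so Group B. beach: length 5 — does not satisfy this, so Group B. onyx: length 4 — fits, so Group A.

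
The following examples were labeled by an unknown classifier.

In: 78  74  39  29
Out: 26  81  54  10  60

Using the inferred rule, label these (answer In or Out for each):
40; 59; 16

Out, In, Out

A rule that fits every label: digit sum ≥ 10 — true of each 'In' example, false of each 'Out' one.
Out: 40, since digit sum 4+0 = 4. In: 59, since digit sum 5+9 = 14. Out: 16, since digit sum 1+6 = 7.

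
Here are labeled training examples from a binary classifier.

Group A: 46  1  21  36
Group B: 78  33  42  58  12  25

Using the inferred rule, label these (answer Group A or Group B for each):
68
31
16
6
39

Every 'Group A' example satisfies: ≡ 1 (mod 5). None of the 'Group B' examples do.
Group B: 68, since 68 mod 5 = 3. Group A: 31, since 31 mod 5 = 1. Group A: 16, since 16 mod 5 = 1. Group A: 6, since 6 mod 5 = 1. Group B: 39, since 39 mod 5 = 4.

Group B, Group A, Group A, Group A, Group B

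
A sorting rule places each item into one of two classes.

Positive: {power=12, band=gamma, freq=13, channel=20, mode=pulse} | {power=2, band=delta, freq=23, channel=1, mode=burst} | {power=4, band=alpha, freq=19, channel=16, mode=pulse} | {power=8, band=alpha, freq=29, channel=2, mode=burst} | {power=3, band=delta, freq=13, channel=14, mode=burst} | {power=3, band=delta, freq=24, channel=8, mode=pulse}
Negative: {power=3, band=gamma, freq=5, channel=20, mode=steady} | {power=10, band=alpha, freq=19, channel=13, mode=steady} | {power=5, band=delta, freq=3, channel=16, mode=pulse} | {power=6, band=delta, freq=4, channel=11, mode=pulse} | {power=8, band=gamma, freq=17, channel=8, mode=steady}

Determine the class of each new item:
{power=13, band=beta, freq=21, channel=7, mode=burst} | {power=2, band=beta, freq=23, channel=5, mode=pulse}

One predicate separates the groups cleanly: mode is not steady AND freq ≥ 5.

Positive, Positive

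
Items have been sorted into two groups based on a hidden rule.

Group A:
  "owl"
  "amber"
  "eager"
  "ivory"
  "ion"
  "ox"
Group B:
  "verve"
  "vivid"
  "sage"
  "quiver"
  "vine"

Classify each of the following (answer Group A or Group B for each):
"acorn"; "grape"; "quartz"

The common property of the 'Group A' items is: starts with a vowel. No 'Group B' item has it.

Group A, Group B, Group B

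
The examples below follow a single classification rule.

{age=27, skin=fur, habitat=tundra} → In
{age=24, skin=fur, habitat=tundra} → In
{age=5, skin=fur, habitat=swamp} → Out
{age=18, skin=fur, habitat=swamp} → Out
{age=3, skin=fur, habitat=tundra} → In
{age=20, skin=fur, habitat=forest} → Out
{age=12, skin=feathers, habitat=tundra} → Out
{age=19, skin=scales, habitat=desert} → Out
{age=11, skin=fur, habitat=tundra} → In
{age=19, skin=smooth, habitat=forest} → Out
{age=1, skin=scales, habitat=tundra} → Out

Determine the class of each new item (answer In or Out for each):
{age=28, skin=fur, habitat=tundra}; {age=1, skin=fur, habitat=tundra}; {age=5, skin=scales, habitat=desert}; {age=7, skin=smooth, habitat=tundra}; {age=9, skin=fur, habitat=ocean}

All 'In' examples share one property — habitat is tundra AND skin is fur — and every 'Out' example lacks it.
{age=28, skin=fur, habitat=tundra}: habitat is tundra, skin is fur, qualifies → In. {age=1, skin=fur, habitat=tundra}: habitat is tundra, skin is fur, qualifies → In. {age=5, skin=scales, habitat=desert}: habitat is desert, skin is scales, does not fit → Out. {age=7, skin=smooth, habitat=tundra}: habitat is tundra, skin is smooth, does not fit → Out. {age=9, skin=fur, habitat=ocean}: habitat is ocean, skin is fur, does not fit → Out.

In, In, Out, Out, Out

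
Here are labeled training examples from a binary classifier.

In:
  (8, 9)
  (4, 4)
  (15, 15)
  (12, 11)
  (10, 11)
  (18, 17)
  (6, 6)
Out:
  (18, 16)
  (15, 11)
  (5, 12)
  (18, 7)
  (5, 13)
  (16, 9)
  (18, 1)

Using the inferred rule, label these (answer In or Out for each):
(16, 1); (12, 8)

A rule that fits every label: |first − second| ≤ 1 — true of each 'In' example, false of each 'Out' one.

Out, Out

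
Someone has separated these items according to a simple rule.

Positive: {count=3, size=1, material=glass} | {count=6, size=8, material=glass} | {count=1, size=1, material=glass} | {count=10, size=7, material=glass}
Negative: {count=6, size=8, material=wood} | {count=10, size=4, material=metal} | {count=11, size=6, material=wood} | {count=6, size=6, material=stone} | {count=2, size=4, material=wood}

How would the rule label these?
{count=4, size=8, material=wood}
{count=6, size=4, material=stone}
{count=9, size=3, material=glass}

Negative, Negative, Positive

One predicate separates the groups cleanly: material is glass.
{count=4, size=8, material=wood} → material is wood → Negative.
{count=6, size=4, material=stone} → material is stone → Negative.
{count=9, size=3, material=glass} → material is glass → Positive.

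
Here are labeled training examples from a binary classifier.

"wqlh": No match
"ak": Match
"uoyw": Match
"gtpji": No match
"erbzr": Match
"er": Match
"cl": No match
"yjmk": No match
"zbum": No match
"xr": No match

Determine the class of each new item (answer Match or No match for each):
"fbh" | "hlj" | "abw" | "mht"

No match, No match, Match, No match

Comparing the two groups points to one rule — starts with a vowel.
"fbh" → starts with 'f' → No match.
"hlj" → starts with 'h' → No match.
"abw" → starts with 'a' → Match.
"mht" → starts with 'm' → No match.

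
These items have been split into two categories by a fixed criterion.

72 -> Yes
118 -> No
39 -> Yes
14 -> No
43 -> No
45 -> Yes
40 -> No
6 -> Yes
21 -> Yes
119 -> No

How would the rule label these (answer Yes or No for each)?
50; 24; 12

Looking at the examples, the only property every 'Yes' case has and every 'No' case lacks is: multiple of 3.

No, Yes, Yes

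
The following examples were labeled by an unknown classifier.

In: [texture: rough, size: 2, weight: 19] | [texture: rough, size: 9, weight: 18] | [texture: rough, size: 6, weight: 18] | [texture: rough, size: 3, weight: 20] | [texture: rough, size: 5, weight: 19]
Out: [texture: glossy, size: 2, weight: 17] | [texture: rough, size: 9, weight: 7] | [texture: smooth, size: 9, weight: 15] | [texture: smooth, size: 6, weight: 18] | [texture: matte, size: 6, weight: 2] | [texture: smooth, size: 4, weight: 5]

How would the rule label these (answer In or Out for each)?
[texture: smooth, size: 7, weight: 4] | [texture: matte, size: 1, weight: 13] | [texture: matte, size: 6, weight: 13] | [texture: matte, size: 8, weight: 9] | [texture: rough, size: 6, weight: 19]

The common property of the 'In' items is: texture is rough AND weight ≥ 15. No 'Out' item has it.

Out, Out, Out, Out, In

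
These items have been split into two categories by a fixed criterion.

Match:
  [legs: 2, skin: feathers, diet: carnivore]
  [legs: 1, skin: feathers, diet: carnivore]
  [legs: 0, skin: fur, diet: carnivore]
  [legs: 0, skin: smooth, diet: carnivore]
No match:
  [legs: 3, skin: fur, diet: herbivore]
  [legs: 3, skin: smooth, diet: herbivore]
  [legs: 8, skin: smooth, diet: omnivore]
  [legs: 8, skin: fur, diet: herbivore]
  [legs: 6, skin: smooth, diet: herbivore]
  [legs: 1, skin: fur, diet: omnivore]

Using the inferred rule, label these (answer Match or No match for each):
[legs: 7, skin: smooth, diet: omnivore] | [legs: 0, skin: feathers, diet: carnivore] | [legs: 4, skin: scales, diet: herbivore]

No match, Match, No match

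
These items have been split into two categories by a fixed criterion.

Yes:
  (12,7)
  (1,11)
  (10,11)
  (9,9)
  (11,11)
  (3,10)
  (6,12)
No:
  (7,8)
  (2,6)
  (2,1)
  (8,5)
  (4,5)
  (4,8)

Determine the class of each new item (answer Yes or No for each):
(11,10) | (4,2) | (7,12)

Yes, No, Yes

The distinguishing property — max ≥ 9 — holds for all the 'Yes' cases and none of the 'No' cases.
Yes: (11,10), since max 11.
No: (4,2), since max 4.
Yes: (7,12), since max 12.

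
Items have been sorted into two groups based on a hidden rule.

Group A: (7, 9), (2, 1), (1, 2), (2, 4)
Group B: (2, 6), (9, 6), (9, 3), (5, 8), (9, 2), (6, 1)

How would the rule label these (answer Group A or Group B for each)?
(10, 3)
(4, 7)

Group B, Group B

The rule appears to be: |first − second| ≤ 2.
(10, 3) → |10−3| = 7 → Group B.
(4, 7) → |4−7| = 3 → Group B.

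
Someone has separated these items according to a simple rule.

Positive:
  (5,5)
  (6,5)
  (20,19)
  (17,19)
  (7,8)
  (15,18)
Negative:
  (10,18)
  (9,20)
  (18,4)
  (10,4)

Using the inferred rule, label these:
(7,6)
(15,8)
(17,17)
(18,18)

Positive, Negative, Positive, Positive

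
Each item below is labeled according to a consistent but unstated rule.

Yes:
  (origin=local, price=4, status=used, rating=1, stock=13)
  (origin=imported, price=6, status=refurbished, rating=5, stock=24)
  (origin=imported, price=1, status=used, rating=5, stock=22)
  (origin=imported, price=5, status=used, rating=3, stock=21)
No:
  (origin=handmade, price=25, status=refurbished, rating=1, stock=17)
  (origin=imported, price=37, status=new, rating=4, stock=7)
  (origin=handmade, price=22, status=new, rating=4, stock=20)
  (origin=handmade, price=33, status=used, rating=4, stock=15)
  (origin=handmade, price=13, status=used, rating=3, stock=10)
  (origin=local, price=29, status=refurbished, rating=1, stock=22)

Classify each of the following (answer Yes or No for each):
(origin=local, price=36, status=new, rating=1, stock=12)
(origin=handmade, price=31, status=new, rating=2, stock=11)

No, No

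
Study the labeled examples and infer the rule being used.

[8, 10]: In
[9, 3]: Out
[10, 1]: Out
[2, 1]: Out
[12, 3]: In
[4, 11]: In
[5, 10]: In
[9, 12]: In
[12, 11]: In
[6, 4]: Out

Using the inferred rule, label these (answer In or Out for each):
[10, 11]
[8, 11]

In, In

One predicate separates the groups cleanly: sum ≥ 15.
In: [10, 11], since 10+11 = 21.
In: [8, 11], since 8+11 = 19.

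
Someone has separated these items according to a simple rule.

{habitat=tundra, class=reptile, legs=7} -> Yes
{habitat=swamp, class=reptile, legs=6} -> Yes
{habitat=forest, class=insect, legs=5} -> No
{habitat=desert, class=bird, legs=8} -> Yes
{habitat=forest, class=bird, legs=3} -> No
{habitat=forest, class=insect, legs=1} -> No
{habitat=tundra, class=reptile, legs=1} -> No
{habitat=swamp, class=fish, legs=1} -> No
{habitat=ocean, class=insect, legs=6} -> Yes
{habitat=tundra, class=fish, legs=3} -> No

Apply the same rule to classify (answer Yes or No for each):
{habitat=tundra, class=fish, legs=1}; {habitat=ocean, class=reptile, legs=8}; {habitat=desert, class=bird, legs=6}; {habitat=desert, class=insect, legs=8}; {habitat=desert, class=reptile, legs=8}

No, Yes, Yes, Yes, Yes

The rule appears to be: legs ≥ 6.
{habitat=tundra, class=fish, legs=1}: legs = 1 — does not pass, so No. {habitat=ocean, class=reptile, legs=8}: legs = 8 — satisfies this, so Yes. {habitat=desert, class=bird, legs=6}: legs = 6 — satisfies this, so Yes. {habitat=desert, class=insect, legs=8}: legs = 8 — satisfies this, so Yes. {habitat=desert, class=reptile, legs=8}: legs = 8 — satisfies this, so Yes.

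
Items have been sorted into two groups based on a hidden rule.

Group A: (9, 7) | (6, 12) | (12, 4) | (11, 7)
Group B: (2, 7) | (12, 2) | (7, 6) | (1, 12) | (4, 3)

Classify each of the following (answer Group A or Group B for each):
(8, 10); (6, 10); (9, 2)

The pattern is that an item is 'Group A' exactly when: sum ≥ 16.
Group A: (8, 10), since 8+10 = 18.
Group A: (6, 10), since 6+10 = 16.
Group B: (9, 2), since 9+2 = 11.

Group A, Group A, Group B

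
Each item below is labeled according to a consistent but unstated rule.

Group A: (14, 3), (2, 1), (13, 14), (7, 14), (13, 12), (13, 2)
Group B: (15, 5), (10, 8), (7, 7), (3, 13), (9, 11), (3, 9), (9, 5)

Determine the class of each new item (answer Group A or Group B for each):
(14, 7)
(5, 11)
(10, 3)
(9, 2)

Group A, Group B, Group A, Group A

All 'Group A' examples share one property — sum is odd — and every 'Group B' example lacks it.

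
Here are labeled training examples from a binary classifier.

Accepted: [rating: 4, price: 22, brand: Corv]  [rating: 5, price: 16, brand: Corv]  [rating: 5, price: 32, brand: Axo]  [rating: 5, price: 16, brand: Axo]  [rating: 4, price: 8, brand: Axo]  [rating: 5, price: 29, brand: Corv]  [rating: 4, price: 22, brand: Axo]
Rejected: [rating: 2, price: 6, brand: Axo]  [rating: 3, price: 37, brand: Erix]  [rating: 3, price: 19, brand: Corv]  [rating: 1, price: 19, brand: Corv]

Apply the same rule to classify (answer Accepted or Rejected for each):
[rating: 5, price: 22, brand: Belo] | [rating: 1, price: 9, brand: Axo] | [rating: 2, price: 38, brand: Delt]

A rule that fits every label: rating ≥ 4 — true of each 'Accepted' example, false of each 'Rejected' one.

Accepted, Rejected, Rejected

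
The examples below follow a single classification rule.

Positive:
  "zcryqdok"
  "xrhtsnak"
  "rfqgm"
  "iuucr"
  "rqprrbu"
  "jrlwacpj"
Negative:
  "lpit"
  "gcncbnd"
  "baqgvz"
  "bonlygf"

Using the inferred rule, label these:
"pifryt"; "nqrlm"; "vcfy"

Positive, Positive, Negative

Every 'Positive' example satisfies: contains 'r'. None of the 'Negative' examples do.
Positive: "pifryt", since has 'r'.
Positive: "nqrlm", since has 'r'.
Negative: "vcfy", since no 'r'.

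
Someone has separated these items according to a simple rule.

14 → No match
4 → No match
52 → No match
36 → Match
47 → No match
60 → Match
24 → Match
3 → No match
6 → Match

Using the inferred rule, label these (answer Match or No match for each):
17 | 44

No match, No match

The classifier is using: multiple of 6.
17: 17 = 6·2 + 5 — does not fit, so No match. 44: 44 = 6·7 + 2 — does not fit, so No match.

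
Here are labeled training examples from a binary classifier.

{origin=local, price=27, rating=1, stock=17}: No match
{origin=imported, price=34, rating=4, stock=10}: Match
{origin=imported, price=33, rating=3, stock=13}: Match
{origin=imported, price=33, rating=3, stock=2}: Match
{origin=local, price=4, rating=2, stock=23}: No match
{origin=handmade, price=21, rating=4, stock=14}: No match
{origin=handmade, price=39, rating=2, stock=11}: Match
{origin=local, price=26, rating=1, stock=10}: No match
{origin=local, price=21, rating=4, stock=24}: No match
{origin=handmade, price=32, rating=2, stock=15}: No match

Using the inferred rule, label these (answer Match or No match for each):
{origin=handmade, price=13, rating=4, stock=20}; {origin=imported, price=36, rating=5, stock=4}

Rule: price ≥ 33. This holds for each 'Match' example and fails for each 'No match' one.
{origin=handmade, price=13, rating=4, stock=20}: price = 13 — doesn't match, so No match.
{origin=imported, price=36, rating=5, stock=4}: price = 36 — passes, so Match.

No match, Match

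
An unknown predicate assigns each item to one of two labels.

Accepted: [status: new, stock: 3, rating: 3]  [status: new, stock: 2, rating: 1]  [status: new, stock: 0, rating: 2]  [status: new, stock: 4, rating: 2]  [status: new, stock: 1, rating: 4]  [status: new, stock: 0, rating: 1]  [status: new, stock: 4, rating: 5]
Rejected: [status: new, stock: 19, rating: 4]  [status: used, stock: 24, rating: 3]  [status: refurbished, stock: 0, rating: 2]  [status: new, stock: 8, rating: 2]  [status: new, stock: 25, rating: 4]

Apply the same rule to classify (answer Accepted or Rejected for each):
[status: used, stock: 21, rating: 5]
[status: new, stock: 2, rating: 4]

A rule that fits every label: status is new AND stock ≤ 4 — true of each 'Accepted' example, false of each 'Rejected' one.
[status: used, stock: 21, rating: 5] → status is used, stock = 21 → Rejected. [status: new, stock: 2, rating: 4] → status is new, stock = 2 → Accepted.

Rejected, Accepted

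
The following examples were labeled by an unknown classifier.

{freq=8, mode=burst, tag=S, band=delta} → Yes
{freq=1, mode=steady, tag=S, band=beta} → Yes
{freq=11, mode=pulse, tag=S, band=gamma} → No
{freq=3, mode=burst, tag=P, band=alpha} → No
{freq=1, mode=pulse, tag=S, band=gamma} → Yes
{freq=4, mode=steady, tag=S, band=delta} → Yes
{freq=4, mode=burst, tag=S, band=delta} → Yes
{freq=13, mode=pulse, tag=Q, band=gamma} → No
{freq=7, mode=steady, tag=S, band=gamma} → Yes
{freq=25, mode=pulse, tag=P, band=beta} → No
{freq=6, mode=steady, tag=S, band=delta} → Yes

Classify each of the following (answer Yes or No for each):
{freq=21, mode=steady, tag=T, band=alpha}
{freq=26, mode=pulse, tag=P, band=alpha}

No, No

A rule that fits every label: tag is S AND freq ≤ 8 — true of each 'Yes' example, false of each 'No' one.
{freq=21, mode=steady, tag=T, band=alpha}: tag is T, freq = 21 — does not pass, so No.
{freq=26, mode=pulse, tag=P, band=alpha}: tag is P, freq = 26 — does not pass, so No.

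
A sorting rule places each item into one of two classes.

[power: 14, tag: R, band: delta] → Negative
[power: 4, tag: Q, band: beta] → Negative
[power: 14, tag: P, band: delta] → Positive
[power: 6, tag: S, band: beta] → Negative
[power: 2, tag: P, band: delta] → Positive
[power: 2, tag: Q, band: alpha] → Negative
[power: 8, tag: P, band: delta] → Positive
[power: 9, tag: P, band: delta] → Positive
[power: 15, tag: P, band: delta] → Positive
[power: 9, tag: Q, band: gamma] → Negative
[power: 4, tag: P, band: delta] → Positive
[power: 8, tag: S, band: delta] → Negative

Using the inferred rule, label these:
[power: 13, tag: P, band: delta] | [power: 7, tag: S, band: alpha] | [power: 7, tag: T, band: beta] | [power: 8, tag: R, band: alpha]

Positive, Negative, Negative, Negative

The common property of the 'Positive' items is: tag is P. No 'Negative' item has it.
[power: 13, tag: P, band: delta]: tag is P — qualifies, so Positive. [power: 7, tag: S, band: alpha]: tag is S — doesn't qualify, so Negative. [power: 7, tag: T, band: beta]: tag is T — doesn't qualify, so Negative. [power: 8, tag: R, band: alpha]: tag is R — doesn't qualify, so Negative.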